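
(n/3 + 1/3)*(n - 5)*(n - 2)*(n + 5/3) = n^4/3 - 13*n^3/9 - 7*n^2/3 + 5*n + 50/9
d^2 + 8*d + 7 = (d + 1)*(d + 7)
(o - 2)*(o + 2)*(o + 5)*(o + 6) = o^4 + 11*o^3 + 26*o^2 - 44*o - 120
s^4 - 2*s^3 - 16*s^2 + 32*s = s*(s - 4)*(s - 2)*(s + 4)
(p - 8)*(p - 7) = p^2 - 15*p + 56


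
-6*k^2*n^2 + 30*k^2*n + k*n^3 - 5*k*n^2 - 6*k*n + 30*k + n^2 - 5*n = (-6*k + n)*(n - 5)*(k*n + 1)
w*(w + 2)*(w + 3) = w^3 + 5*w^2 + 6*w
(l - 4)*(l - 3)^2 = l^3 - 10*l^2 + 33*l - 36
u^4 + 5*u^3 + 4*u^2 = u^2*(u + 1)*(u + 4)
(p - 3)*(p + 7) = p^2 + 4*p - 21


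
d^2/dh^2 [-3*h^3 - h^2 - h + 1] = -18*h - 2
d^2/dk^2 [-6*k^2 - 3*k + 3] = -12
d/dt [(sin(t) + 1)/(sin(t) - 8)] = -9*cos(t)/(sin(t) - 8)^2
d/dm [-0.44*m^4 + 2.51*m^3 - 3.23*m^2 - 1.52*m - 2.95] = -1.76*m^3 + 7.53*m^2 - 6.46*m - 1.52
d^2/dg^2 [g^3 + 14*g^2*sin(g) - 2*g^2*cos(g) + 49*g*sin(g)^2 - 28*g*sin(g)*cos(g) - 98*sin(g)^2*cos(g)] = -14*g^2*sin(g) + 2*g^2*cos(g) + 8*g*sin(g) + 56*g*sin(2*g) + 56*g*cos(g) + 98*g*cos(2*g) + 6*g + 28*sin(g) + 98*sin(2*g) + 41*cos(g)/2 - 56*cos(2*g) - 441*cos(3*g)/2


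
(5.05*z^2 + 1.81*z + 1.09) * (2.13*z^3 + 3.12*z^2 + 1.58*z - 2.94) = 10.7565*z^5 + 19.6113*z^4 + 15.9479*z^3 - 8.5864*z^2 - 3.5992*z - 3.2046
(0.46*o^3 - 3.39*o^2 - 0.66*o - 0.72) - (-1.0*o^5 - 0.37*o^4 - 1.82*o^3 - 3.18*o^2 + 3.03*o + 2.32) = 1.0*o^5 + 0.37*o^4 + 2.28*o^3 - 0.21*o^2 - 3.69*o - 3.04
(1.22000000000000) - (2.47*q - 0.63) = 1.85 - 2.47*q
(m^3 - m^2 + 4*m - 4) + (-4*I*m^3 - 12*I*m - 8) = m^3 - 4*I*m^3 - m^2 + 4*m - 12*I*m - 12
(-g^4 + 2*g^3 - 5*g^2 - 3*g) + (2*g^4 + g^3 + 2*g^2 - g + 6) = g^4 + 3*g^3 - 3*g^2 - 4*g + 6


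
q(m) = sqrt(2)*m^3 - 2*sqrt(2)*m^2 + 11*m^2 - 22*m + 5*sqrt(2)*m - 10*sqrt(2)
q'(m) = 3*sqrt(2)*m^2 - 4*sqrt(2)*m + 22*m - 22 + 5*sqrt(2)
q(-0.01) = -13.99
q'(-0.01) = -15.09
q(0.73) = -20.14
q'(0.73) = -0.74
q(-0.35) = -7.98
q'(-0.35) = -20.13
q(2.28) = 11.06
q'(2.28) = 44.39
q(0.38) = -18.56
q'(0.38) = -8.11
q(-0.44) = -6.11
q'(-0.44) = -21.30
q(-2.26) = 45.01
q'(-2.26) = -30.19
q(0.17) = -16.44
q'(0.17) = -12.03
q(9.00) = 1544.36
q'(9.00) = 475.81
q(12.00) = 3427.18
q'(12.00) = 792.13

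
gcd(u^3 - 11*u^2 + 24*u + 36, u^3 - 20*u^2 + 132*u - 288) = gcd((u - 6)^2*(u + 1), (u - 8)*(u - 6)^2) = u^2 - 12*u + 36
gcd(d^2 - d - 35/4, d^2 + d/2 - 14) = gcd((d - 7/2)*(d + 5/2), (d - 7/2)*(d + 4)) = d - 7/2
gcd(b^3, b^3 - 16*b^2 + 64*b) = b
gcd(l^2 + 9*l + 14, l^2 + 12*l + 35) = l + 7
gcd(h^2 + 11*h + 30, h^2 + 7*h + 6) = h + 6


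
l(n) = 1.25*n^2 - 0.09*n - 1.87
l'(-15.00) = -37.59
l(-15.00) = 280.73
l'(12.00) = 29.91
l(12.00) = 177.05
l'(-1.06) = -2.74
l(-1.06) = -0.37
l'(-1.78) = -4.54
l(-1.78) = 2.25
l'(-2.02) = -5.14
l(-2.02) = 3.41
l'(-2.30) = -5.84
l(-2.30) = 4.95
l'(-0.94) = -2.44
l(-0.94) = -0.68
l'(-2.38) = -6.04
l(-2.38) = 5.42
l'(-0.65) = -1.72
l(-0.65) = -1.28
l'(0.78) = 1.86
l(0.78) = -1.18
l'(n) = 2.5*n - 0.09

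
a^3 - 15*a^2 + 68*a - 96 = (a - 8)*(a - 4)*(a - 3)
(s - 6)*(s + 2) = s^2 - 4*s - 12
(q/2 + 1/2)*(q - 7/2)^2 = q^3/2 - 3*q^2 + 21*q/8 + 49/8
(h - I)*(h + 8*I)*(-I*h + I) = -I*h^3 + 7*h^2 + I*h^2 - 7*h - 8*I*h + 8*I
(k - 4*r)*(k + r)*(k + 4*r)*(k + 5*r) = k^4 + 6*k^3*r - 11*k^2*r^2 - 96*k*r^3 - 80*r^4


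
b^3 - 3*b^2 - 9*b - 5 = (b - 5)*(b + 1)^2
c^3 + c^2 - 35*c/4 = c*(c - 5/2)*(c + 7/2)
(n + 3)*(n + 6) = n^2 + 9*n + 18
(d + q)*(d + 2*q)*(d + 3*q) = d^3 + 6*d^2*q + 11*d*q^2 + 6*q^3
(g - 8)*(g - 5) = g^2 - 13*g + 40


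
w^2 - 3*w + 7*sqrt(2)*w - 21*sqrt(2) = (w - 3)*(w + 7*sqrt(2))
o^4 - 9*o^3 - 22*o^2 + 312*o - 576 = (o - 8)*(o - 4)*(o - 3)*(o + 6)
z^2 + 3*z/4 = z*(z + 3/4)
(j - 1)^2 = j^2 - 2*j + 1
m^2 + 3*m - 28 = (m - 4)*(m + 7)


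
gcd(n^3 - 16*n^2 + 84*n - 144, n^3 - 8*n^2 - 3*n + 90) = n - 6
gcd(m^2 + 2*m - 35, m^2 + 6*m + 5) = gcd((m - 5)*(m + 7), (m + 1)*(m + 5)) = 1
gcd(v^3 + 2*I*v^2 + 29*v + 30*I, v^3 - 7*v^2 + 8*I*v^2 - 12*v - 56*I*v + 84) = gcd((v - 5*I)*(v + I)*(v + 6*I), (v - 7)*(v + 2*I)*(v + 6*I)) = v + 6*I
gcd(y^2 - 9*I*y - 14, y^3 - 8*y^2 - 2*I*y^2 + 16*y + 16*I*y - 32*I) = y - 2*I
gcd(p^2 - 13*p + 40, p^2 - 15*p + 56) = p - 8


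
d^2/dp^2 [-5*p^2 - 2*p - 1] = -10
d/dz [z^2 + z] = 2*z + 1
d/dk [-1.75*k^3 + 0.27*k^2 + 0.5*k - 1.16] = -5.25*k^2 + 0.54*k + 0.5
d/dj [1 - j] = -1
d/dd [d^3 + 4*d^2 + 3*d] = 3*d^2 + 8*d + 3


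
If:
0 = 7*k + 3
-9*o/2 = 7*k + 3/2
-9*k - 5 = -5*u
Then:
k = -3/7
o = 1/3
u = 8/35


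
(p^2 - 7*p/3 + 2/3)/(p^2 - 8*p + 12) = (p - 1/3)/(p - 6)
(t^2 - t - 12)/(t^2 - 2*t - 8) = (t + 3)/(t + 2)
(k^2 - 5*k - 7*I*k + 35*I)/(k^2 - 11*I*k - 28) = (k - 5)/(k - 4*I)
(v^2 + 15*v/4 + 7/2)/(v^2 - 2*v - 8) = (v + 7/4)/(v - 4)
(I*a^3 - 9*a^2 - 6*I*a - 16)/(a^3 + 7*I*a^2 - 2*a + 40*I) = (I*a^3 - 9*a^2 - 6*I*a - 16)/(a^3 + 7*I*a^2 - 2*a + 40*I)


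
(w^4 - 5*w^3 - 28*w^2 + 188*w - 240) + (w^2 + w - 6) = w^4 - 5*w^3 - 27*w^2 + 189*w - 246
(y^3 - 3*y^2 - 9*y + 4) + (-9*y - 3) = y^3 - 3*y^2 - 18*y + 1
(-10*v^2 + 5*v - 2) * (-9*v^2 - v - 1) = 90*v^4 - 35*v^3 + 23*v^2 - 3*v + 2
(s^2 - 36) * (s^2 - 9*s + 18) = s^4 - 9*s^3 - 18*s^2 + 324*s - 648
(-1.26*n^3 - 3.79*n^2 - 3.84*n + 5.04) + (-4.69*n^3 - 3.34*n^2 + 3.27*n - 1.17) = -5.95*n^3 - 7.13*n^2 - 0.57*n + 3.87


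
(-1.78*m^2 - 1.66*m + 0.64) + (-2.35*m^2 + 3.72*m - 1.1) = -4.13*m^2 + 2.06*m - 0.46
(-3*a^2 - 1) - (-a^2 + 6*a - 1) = -2*a^2 - 6*a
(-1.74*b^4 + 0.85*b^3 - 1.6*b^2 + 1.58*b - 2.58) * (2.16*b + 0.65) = -3.7584*b^5 + 0.705*b^4 - 2.9035*b^3 + 2.3728*b^2 - 4.5458*b - 1.677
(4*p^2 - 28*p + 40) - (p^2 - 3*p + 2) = 3*p^2 - 25*p + 38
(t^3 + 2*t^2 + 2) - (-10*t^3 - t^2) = 11*t^3 + 3*t^2 + 2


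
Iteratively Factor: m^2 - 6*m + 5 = (m - 5)*(m - 1)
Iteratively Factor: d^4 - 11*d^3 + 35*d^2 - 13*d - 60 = (d + 1)*(d^3 - 12*d^2 + 47*d - 60) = (d - 3)*(d + 1)*(d^2 - 9*d + 20) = (d - 5)*(d - 3)*(d + 1)*(d - 4)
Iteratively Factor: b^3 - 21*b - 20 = (b + 4)*(b^2 - 4*b - 5) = (b - 5)*(b + 4)*(b + 1)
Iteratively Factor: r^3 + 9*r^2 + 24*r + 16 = (r + 4)*(r^2 + 5*r + 4) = (r + 1)*(r + 4)*(r + 4)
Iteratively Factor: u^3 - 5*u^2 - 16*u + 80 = (u + 4)*(u^2 - 9*u + 20) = (u - 5)*(u + 4)*(u - 4)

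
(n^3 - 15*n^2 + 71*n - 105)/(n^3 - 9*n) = (n^2 - 12*n + 35)/(n*(n + 3))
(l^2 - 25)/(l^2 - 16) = (l^2 - 25)/(l^2 - 16)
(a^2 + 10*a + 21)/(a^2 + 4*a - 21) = (a + 3)/(a - 3)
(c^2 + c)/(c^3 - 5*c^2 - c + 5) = c/(c^2 - 6*c + 5)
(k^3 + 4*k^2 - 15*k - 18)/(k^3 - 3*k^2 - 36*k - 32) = (k^2 + 3*k - 18)/(k^2 - 4*k - 32)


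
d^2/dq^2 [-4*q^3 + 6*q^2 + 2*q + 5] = 12 - 24*q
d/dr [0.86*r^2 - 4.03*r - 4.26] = 1.72*r - 4.03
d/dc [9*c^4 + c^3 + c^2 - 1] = c*(36*c^2 + 3*c + 2)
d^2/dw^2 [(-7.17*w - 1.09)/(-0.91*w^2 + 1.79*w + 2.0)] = ((23.6848 - 39.1482*w)*(-0.91*w^2 + 1.79*w + 2.0) - (1.82*w - 1.79)*(3.64*w - 3.58)*(7.17*w + 1.09))/(-0.91*w^2 + 1.79*w + 2.0)^3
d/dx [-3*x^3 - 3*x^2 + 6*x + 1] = -9*x^2 - 6*x + 6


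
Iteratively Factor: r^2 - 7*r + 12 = (r - 3)*(r - 4)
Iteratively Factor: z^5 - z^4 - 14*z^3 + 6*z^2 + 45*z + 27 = (z + 3)*(z^4 - 4*z^3 - 2*z^2 + 12*z + 9) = (z + 1)*(z + 3)*(z^3 - 5*z^2 + 3*z + 9) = (z - 3)*(z + 1)*(z + 3)*(z^2 - 2*z - 3) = (z - 3)*(z + 1)^2*(z + 3)*(z - 3)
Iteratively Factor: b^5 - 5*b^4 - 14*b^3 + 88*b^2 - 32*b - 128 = (b - 4)*(b^4 - b^3 - 18*b^2 + 16*b + 32) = (b - 4)^2*(b^3 + 3*b^2 - 6*b - 8) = (b - 4)^2*(b + 4)*(b^2 - b - 2) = (b - 4)^2*(b + 1)*(b + 4)*(b - 2)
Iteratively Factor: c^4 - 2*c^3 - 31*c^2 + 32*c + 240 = (c - 4)*(c^3 + 2*c^2 - 23*c - 60) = (c - 5)*(c - 4)*(c^2 + 7*c + 12) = (c - 5)*(c - 4)*(c + 4)*(c + 3)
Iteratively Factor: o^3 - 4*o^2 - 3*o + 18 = (o - 3)*(o^2 - o - 6) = (o - 3)^2*(o + 2)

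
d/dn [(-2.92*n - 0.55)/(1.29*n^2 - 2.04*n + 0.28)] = (3.7668*n^2 + 1.419*n - 1.9396)/(1.6641*n^4 - 5.2632*n^3 + 4.884*n^2 - 1.1424*n + 0.0784)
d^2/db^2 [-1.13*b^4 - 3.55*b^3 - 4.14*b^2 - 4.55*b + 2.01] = -13.56*b^2 - 21.3*b - 8.28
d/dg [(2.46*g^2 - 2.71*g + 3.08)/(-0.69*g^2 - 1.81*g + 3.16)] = (-6.3225*g^2 + 19.7976*g - 2.9888)/(0.4761*g^4 + 2.4978*g^3 - 1.0847*g^2 - 11.4392*g + 9.9856)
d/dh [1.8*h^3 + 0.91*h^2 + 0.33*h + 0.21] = 5.4*h^2 + 1.82*h + 0.33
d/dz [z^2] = 2*z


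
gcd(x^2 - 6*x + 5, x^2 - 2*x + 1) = x - 1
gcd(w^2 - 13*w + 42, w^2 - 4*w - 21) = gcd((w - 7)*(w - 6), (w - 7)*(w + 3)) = w - 7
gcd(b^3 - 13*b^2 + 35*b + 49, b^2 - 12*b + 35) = b - 7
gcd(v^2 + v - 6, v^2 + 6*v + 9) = v + 3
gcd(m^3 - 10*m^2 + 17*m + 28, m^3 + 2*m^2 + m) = m + 1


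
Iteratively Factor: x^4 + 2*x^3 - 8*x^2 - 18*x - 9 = (x + 1)*(x^3 + x^2 - 9*x - 9) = (x + 1)*(x + 3)*(x^2 - 2*x - 3) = (x + 1)^2*(x + 3)*(x - 3)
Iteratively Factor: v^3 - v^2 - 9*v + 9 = (v - 3)*(v^2 + 2*v - 3) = (v - 3)*(v - 1)*(v + 3)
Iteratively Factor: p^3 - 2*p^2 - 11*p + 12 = (p + 3)*(p^2 - 5*p + 4) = (p - 4)*(p + 3)*(p - 1)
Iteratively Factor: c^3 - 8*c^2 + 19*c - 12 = (c - 3)*(c^2 - 5*c + 4) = (c - 4)*(c - 3)*(c - 1)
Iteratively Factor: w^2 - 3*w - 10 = (w - 5)*(w + 2)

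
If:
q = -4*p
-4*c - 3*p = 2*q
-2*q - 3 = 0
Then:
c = 15/32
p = 3/8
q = -3/2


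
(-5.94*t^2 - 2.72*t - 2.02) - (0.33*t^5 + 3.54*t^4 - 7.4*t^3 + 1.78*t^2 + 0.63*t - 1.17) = -0.33*t^5 - 3.54*t^4 + 7.4*t^3 - 7.72*t^2 - 3.35*t - 0.85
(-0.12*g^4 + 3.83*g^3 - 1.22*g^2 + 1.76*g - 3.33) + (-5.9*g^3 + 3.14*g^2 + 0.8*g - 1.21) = -0.12*g^4 - 2.07*g^3 + 1.92*g^2 + 2.56*g - 4.54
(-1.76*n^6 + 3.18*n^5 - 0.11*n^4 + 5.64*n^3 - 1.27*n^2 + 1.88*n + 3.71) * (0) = 0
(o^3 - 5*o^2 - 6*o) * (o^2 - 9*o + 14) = o^5 - 14*o^4 + 53*o^3 - 16*o^2 - 84*o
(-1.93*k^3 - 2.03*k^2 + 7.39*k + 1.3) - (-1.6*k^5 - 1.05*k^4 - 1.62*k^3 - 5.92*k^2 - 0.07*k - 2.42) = 1.6*k^5 + 1.05*k^4 - 0.31*k^3 + 3.89*k^2 + 7.46*k + 3.72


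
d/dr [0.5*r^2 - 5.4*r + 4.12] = 1.0*r - 5.4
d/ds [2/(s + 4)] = -2/(s + 4)^2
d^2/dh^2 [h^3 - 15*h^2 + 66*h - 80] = 6*h - 30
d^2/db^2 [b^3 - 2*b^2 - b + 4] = 6*b - 4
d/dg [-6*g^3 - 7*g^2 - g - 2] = -18*g^2 - 14*g - 1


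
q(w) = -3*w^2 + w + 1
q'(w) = 1 - 6*w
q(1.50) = -4.25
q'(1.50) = -8.00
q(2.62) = -16.97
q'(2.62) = -14.72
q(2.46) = -14.69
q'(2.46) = -13.76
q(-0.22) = 0.63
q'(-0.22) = 2.32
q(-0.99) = -2.93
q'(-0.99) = 6.94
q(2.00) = -9.00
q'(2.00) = -11.00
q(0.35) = 0.98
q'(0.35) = -1.10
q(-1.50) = -7.25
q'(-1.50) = 10.00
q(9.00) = -233.00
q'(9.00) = -53.00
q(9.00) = -233.00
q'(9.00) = -53.00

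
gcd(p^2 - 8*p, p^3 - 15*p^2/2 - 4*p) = p^2 - 8*p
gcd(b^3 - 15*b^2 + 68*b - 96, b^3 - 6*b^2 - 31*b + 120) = b^2 - 11*b + 24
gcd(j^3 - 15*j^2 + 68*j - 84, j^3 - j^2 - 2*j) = j - 2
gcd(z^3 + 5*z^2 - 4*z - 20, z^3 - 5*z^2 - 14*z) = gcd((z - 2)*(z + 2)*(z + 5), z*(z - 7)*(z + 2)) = z + 2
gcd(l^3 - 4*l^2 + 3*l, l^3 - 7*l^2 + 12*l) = l^2 - 3*l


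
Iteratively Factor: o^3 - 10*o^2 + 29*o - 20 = (o - 5)*(o^2 - 5*o + 4) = (o - 5)*(o - 4)*(o - 1)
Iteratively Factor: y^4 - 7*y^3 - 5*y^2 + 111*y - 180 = (y - 5)*(y^3 - 2*y^2 - 15*y + 36) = (y - 5)*(y - 3)*(y^2 + y - 12) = (y - 5)*(y - 3)^2*(y + 4)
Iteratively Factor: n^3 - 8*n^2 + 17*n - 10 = (n - 1)*(n^2 - 7*n + 10) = (n - 5)*(n - 1)*(n - 2)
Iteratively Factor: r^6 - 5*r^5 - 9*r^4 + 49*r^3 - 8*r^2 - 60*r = (r - 2)*(r^5 - 3*r^4 - 15*r^3 + 19*r^2 + 30*r) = (r - 5)*(r - 2)*(r^4 + 2*r^3 - 5*r^2 - 6*r) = (r - 5)*(r - 2)*(r + 3)*(r^3 - r^2 - 2*r) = r*(r - 5)*(r - 2)*(r + 3)*(r^2 - r - 2) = r*(r - 5)*(r - 2)*(r + 1)*(r + 3)*(r - 2)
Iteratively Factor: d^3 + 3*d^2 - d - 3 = (d - 1)*(d^2 + 4*d + 3) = (d - 1)*(d + 1)*(d + 3)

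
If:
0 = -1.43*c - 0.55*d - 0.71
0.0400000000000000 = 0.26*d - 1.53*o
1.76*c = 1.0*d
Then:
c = -0.30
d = -0.52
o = -0.11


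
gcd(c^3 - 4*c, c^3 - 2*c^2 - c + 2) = c - 2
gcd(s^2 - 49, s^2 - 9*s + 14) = s - 7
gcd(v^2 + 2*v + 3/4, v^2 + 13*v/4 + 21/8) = v + 3/2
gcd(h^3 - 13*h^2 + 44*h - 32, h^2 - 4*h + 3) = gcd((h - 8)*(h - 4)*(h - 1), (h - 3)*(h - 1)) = h - 1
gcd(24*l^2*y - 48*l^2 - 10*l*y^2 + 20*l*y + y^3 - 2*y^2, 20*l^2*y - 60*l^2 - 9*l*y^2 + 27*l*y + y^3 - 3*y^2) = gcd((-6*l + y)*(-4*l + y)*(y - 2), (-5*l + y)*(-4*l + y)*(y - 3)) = -4*l + y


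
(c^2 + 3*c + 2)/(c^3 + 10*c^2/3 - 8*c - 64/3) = 3*(c + 1)/(3*c^2 + 4*c - 32)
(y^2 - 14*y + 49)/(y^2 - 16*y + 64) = (y^2 - 14*y + 49)/(y^2 - 16*y + 64)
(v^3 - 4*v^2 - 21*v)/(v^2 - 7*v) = v + 3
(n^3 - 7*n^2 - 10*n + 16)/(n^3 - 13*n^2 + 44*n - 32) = (n + 2)/(n - 4)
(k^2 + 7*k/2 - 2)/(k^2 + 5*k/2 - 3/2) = (k + 4)/(k + 3)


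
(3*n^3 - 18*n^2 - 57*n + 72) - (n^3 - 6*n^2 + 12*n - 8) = 2*n^3 - 12*n^2 - 69*n + 80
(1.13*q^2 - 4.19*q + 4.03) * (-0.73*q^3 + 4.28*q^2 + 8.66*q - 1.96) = -0.8249*q^5 + 7.8951*q^4 - 11.0893*q^3 - 21.2518*q^2 + 43.1122*q - 7.8988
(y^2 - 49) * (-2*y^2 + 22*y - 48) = -2*y^4 + 22*y^3 + 50*y^2 - 1078*y + 2352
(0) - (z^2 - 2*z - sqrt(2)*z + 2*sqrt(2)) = -z^2 + sqrt(2)*z + 2*z - 2*sqrt(2)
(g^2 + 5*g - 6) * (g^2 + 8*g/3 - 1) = g^4 + 23*g^3/3 + 19*g^2/3 - 21*g + 6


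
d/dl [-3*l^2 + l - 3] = 1 - 6*l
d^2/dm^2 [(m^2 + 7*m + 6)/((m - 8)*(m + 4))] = 2*(11*m^3 + 114*m^2 + 600*m + 416)/(m^6 - 12*m^5 - 48*m^4 + 704*m^3 + 1536*m^2 - 12288*m - 32768)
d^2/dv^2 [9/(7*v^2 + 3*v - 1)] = 18*(-49*v^2 - 21*v + (14*v + 3)^2 + 7)/(7*v^2 + 3*v - 1)^3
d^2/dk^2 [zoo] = 0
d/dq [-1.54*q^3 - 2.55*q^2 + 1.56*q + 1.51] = -4.62*q^2 - 5.1*q + 1.56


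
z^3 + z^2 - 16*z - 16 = (z - 4)*(z + 1)*(z + 4)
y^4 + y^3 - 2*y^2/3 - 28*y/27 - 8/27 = (y - 1)*(y + 2/3)^3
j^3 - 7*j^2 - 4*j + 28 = (j - 7)*(j - 2)*(j + 2)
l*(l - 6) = l^2 - 6*l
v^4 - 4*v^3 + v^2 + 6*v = v*(v - 3)*(v - 2)*(v + 1)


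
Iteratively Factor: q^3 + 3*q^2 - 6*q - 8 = (q + 4)*(q^2 - q - 2) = (q - 2)*(q + 4)*(q + 1)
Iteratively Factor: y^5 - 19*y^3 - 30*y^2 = (y - 5)*(y^4 + 5*y^3 + 6*y^2) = (y - 5)*(y + 2)*(y^3 + 3*y^2) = y*(y - 5)*(y + 2)*(y^2 + 3*y) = y^2*(y - 5)*(y + 2)*(y + 3)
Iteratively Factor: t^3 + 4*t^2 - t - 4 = (t + 1)*(t^2 + 3*t - 4) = (t - 1)*(t + 1)*(t + 4)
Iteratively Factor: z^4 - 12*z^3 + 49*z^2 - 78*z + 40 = (z - 4)*(z^3 - 8*z^2 + 17*z - 10) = (z - 4)*(z - 2)*(z^2 - 6*z + 5) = (z - 4)*(z - 2)*(z - 1)*(z - 5)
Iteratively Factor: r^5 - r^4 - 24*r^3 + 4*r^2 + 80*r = (r - 2)*(r^4 + r^3 - 22*r^2 - 40*r) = (r - 5)*(r - 2)*(r^3 + 6*r^2 + 8*r) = (r - 5)*(r - 2)*(r + 2)*(r^2 + 4*r) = (r - 5)*(r - 2)*(r + 2)*(r + 4)*(r)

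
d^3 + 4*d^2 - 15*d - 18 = (d - 3)*(d + 1)*(d + 6)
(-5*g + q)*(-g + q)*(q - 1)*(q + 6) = 5*g^2*q^2 + 25*g^2*q - 30*g^2 - 6*g*q^3 - 30*g*q^2 + 36*g*q + q^4 + 5*q^3 - 6*q^2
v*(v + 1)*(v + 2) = v^3 + 3*v^2 + 2*v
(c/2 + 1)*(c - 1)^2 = c^3/2 - 3*c/2 + 1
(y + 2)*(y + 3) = y^2 + 5*y + 6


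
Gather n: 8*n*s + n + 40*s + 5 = n*(8*s + 1) + 40*s + 5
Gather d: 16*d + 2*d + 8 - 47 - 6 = 18*d - 45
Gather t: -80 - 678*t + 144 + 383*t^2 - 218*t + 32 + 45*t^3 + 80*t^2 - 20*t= 45*t^3 + 463*t^2 - 916*t + 96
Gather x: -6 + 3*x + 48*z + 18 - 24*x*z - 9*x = x*(-24*z - 6) + 48*z + 12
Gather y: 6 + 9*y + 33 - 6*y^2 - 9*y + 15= 54 - 6*y^2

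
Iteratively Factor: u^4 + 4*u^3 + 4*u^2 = (u + 2)*(u^3 + 2*u^2) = u*(u + 2)*(u^2 + 2*u) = u^2*(u + 2)*(u + 2)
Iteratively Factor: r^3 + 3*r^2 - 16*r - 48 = (r - 4)*(r^2 + 7*r + 12) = (r - 4)*(r + 4)*(r + 3)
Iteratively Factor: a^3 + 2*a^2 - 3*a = (a + 3)*(a^2 - a) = a*(a + 3)*(a - 1)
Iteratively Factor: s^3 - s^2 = (s - 1)*(s^2) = s*(s - 1)*(s)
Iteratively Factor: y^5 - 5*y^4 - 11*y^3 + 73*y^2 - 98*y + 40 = (y - 5)*(y^4 - 11*y^2 + 18*y - 8) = (y - 5)*(y + 4)*(y^3 - 4*y^2 + 5*y - 2) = (y - 5)*(y - 1)*(y + 4)*(y^2 - 3*y + 2) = (y - 5)*(y - 2)*(y - 1)*(y + 4)*(y - 1)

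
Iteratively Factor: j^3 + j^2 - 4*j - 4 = (j + 2)*(j^2 - j - 2) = (j + 1)*(j + 2)*(j - 2)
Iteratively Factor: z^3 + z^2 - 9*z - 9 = (z + 3)*(z^2 - 2*z - 3) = (z - 3)*(z + 3)*(z + 1)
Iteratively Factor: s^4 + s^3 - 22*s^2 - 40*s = (s)*(s^3 + s^2 - 22*s - 40) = s*(s + 4)*(s^2 - 3*s - 10) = s*(s - 5)*(s + 4)*(s + 2)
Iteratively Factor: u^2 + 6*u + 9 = (u + 3)*(u + 3)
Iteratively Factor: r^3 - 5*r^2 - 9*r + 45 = (r + 3)*(r^2 - 8*r + 15) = (r - 3)*(r + 3)*(r - 5)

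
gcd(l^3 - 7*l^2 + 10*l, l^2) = l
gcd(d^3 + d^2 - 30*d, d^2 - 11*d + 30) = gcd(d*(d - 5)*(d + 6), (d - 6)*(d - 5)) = d - 5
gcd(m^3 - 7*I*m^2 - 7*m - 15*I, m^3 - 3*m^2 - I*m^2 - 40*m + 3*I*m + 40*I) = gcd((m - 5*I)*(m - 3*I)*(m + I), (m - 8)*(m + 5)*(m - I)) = 1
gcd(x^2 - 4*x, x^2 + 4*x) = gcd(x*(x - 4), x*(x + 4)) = x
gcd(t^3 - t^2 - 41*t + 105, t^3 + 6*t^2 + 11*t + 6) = 1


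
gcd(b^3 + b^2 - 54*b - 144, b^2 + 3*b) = b + 3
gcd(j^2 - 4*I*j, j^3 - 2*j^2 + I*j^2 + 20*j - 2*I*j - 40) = j - 4*I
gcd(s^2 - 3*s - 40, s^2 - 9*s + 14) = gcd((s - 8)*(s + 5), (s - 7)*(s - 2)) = 1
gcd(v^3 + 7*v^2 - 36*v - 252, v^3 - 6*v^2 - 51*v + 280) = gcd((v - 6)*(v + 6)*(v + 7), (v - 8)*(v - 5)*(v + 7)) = v + 7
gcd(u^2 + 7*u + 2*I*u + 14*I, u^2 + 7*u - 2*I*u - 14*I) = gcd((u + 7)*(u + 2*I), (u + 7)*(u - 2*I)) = u + 7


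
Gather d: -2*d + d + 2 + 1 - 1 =2 - d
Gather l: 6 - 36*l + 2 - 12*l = 8 - 48*l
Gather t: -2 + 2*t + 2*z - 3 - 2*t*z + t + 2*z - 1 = t*(3 - 2*z) + 4*z - 6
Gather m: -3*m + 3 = 3 - 3*m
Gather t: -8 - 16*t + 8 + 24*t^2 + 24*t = 24*t^2 + 8*t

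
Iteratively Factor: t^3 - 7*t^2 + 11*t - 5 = (t - 1)*(t^2 - 6*t + 5) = (t - 5)*(t - 1)*(t - 1)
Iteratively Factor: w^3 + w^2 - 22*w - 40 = (w - 5)*(w^2 + 6*w + 8) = (w - 5)*(w + 2)*(w + 4)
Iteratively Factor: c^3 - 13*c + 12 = (c + 4)*(c^2 - 4*c + 3) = (c - 3)*(c + 4)*(c - 1)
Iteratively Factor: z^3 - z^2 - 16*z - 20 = (z - 5)*(z^2 + 4*z + 4) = (z - 5)*(z + 2)*(z + 2)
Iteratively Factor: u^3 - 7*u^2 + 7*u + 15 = (u - 3)*(u^2 - 4*u - 5) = (u - 5)*(u - 3)*(u + 1)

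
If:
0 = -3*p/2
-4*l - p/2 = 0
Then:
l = 0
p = 0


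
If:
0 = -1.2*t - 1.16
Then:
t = -0.97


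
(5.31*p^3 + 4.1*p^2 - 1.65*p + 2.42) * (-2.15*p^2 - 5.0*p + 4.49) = -11.4165*p^5 - 35.365*p^4 + 6.8894*p^3 + 21.456*p^2 - 19.5085*p + 10.8658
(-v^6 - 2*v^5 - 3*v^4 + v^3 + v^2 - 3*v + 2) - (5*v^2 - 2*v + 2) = -v^6 - 2*v^5 - 3*v^4 + v^3 - 4*v^2 - v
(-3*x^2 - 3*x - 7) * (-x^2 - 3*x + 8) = 3*x^4 + 12*x^3 - 8*x^2 - 3*x - 56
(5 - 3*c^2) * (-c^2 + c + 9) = 3*c^4 - 3*c^3 - 32*c^2 + 5*c + 45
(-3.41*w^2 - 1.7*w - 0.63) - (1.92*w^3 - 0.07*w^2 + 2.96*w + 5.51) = -1.92*w^3 - 3.34*w^2 - 4.66*w - 6.14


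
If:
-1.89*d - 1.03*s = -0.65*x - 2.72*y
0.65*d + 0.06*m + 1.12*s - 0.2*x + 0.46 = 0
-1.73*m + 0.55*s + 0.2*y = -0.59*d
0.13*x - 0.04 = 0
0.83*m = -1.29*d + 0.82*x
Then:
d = 0.25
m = -0.08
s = -0.50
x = 0.31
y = -0.09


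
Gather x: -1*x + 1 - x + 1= 2 - 2*x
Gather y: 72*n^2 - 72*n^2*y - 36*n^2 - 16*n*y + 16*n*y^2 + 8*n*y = 36*n^2 + 16*n*y^2 + y*(-72*n^2 - 8*n)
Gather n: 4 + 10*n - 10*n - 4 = 0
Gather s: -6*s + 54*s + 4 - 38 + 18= 48*s - 16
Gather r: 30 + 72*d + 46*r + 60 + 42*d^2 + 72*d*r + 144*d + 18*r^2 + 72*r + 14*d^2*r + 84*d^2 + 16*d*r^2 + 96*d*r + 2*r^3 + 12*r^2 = 126*d^2 + 216*d + 2*r^3 + r^2*(16*d + 30) + r*(14*d^2 + 168*d + 118) + 90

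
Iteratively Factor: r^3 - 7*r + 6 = (r + 3)*(r^2 - 3*r + 2) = (r - 2)*(r + 3)*(r - 1)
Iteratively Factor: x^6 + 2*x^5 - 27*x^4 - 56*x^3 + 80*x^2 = (x)*(x^5 + 2*x^4 - 27*x^3 - 56*x^2 + 80*x) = x*(x - 1)*(x^4 + 3*x^3 - 24*x^2 - 80*x) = x*(x - 1)*(x + 4)*(x^3 - x^2 - 20*x) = x^2*(x - 1)*(x + 4)*(x^2 - x - 20) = x^2*(x - 1)*(x + 4)^2*(x - 5)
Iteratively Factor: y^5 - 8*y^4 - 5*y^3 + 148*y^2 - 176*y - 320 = (y - 5)*(y^4 - 3*y^3 - 20*y^2 + 48*y + 64) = (y - 5)*(y - 4)*(y^3 + y^2 - 16*y - 16) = (y - 5)*(y - 4)*(y + 4)*(y^2 - 3*y - 4) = (y - 5)*(y - 4)^2*(y + 4)*(y + 1)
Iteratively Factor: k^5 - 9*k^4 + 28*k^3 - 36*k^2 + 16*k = (k - 2)*(k^4 - 7*k^3 + 14*k^2 - 8*k) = (k - 4)*(k - 2)*(k^3 - 3*k^2 + 2*k) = (k - 4)*(k - 2)^2*(k^2 - k) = k*(k - 4)*(k - 2)^2*(k - 1)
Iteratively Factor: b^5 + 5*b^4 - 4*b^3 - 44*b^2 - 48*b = (b + 4)*(b^4 + b^3 - 8*b^2 - 12*b) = b*(b + 4)*(b^3 + b^2 - 8*b - 12) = b*(b + 2)*(b + 4)*(b^2 - b - 6) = b*(b - 3)*(b + 2)*(b + 4)*(b + 2)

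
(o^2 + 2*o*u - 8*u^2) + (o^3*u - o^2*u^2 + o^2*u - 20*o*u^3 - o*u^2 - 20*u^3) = o^3*u - o^2*u^2 + o^2*u + o^2 - 20*o*u^3 - o*u^2 + 2*o*u - 20*u^3 - 8*u^2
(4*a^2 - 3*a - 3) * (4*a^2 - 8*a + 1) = 16*a^4 - 44*a^3 + 16*a^2 + 21*a - 3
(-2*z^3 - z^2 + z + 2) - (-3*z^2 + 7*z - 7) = -2*z^3 + 2*z^2 - 6*z + 9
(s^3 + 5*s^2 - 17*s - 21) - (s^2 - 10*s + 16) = s^3 + 4*s^2 - 7*s - 37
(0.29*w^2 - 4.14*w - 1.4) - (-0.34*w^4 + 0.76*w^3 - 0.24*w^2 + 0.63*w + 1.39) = 0.34*w^4 - 0.76*w^3 + 0.53*w^2 - 4.77*w - 2.79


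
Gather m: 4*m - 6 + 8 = 4*m + 2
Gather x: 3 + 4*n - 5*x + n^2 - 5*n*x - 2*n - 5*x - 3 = n^2 + 2*n + x*(-5*n - 10)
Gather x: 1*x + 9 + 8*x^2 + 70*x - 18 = 8*x^2 + 71*x - 9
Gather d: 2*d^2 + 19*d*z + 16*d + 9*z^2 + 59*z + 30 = 2*d^2 + d*(19*z + 16) + 9*z^2 + 59*z + 30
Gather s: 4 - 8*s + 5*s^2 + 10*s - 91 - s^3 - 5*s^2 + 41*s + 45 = -s^3 + 43*s - 42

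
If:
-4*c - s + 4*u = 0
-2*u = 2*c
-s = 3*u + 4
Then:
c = 4/11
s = -32/11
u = -4/11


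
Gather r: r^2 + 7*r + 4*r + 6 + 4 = r^2 + 11*r + 10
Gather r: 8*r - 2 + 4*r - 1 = 12*r - 3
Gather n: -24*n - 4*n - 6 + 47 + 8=49 - 28*n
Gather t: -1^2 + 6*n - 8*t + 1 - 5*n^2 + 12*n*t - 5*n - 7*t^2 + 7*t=-5*n^2 + n - 7*t^2 + t*(12*n - 1)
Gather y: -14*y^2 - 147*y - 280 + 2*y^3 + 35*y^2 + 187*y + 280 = 2*y^3 + 21*y^2 + 40*y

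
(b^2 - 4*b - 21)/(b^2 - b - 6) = (-b^2 + 4*b + 21)/(-b^2 + b + 6)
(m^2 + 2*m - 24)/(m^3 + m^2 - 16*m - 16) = (m + 6)/(m^2 + 5*m + 4)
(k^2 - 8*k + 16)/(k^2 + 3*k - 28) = (k - 4)/(k + 7)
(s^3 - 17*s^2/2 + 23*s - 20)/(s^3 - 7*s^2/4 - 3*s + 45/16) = 8*(s^2 - 6*s + 8)/(8*s^2 + 6*s - 9)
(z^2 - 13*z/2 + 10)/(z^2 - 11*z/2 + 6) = (2*z - 5)/(2*z - 3)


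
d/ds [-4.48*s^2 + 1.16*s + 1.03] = 1.16 - 8.96*s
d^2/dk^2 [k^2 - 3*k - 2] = 2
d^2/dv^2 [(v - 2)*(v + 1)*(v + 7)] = 6*v + 12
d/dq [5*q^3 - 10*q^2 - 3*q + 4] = 15*q^2 - 20*q - 3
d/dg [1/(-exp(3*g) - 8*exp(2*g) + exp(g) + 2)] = (3*exp(2*g) + 16*exp(g) - 1)*exp(g)/(exp(3*g) + 8*exp(2*g) - exp(g) - 2)^2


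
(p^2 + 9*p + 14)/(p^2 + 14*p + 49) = (p + 2)/(p + 7)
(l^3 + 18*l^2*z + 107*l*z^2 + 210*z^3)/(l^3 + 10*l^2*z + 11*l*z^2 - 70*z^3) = (-l - 6*z)/(-l + 2*z)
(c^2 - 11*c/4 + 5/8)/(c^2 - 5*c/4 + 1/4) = (c - 5/2)/(c - 1)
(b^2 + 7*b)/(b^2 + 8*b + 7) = b/(b + 1)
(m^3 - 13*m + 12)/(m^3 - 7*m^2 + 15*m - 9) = (m + 4)/(m - 3)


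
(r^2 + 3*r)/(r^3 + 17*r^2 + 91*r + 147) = r/(r^2 + 14*r + 49)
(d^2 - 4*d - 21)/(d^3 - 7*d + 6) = (d - 7)/(d^2 - 3*d + 2)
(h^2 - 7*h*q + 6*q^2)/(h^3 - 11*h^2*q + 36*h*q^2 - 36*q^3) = (h - q)/(h^2 - 5*h*q + 6*q^2)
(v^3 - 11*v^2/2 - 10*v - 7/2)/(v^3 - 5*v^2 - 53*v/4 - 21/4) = 2*(v + 1)/(2*v + 3)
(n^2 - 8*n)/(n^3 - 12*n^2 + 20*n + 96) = n/(n^2 - 4*n - 12)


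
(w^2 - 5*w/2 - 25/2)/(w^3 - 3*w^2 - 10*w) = (w + 5/2)/(w*(w + 2))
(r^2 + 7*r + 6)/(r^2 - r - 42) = (r + 1)/(r - 7)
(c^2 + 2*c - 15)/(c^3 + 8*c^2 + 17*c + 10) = (c - 3)/(c^2 + 3*c + 2)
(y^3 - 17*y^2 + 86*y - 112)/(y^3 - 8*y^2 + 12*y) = (y^2 - 15*y + 56)/(y*(y - 6))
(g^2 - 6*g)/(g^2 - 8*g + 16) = g*(g - 6)/(g^2 - 8*g + 16)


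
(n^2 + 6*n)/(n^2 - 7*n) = (n + 6)/(n - 7)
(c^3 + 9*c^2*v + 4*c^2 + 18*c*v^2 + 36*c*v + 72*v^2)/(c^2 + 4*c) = c + 9*v + 18*v^2/c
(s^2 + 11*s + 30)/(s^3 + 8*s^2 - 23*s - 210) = (s + 5)/(s^2 + 2*s - 35)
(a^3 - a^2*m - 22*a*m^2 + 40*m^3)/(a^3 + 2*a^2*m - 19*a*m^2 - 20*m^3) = (a - 2*m)/(a + m)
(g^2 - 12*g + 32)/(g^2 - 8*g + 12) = (g^2 - 12*g + 32)/(g^2 - 8*g + 12)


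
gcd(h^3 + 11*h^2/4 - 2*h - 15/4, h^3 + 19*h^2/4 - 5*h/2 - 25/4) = h^2 - h/4 - 5/4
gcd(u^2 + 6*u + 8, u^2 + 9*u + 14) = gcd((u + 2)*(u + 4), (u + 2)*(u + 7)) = u + 2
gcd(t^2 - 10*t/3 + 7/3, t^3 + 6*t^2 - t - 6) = t - 1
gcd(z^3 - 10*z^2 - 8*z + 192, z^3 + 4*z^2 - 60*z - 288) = z - 8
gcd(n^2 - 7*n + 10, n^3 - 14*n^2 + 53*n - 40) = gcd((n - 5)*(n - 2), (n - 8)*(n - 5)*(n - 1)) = n - 5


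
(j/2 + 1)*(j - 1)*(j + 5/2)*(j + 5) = j^4/2 + 17*j^3/4 + 9*j^2 - 5*j/4 - 25/2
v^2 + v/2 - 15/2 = (v - 5/2)*(v + 3)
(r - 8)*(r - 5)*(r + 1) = r^3 - 12*r^2 + 27*r + 40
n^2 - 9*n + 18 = (n - 6)*(n - 3)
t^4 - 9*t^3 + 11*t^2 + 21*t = t*(t - 7)*(t - 3)*(t + 1)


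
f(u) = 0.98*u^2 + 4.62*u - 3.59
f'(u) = 1.96*u + 4.62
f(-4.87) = -2.85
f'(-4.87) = -4.93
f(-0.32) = -4.97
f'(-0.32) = 3.99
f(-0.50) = -5.66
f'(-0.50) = 3.64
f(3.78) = 27.88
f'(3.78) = 12.03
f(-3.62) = -7.47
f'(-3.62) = -2.48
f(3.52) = 24.81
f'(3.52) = 11.52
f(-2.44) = -9.03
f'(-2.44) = -0.16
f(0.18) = -2.73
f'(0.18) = 4.97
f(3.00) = 19.09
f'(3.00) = 10.50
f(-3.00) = -8.63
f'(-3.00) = -1.26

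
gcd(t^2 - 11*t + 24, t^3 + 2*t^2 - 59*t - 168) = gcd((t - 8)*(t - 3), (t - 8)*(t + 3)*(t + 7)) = t - 8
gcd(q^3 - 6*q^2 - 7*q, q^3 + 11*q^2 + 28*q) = q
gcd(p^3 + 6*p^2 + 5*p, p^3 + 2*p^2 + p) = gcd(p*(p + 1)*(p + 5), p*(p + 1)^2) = p^2 + p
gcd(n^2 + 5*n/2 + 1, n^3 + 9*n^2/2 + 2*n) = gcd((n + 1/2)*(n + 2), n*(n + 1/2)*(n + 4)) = n + 1/2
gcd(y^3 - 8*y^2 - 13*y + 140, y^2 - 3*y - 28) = y^2 - 3*y - 28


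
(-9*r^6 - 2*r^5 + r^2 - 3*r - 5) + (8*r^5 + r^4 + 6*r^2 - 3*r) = -9*r^6 + 6*r^5 + r^4 + 7*r^2 - 6*r - 5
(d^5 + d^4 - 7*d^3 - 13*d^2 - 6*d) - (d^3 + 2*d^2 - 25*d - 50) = d^5 + d^4 - 8*d^3 - 15*d^2 + 19*d + 50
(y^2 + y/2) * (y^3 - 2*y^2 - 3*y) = y^5 - 3*y^4/2 - 4*y^3 - 3*y^2/2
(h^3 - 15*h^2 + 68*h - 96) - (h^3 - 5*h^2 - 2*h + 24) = -10*h^2 + 70*h - 120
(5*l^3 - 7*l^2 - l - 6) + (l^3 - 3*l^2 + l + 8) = 6*l^3 - 10*l^2 + 2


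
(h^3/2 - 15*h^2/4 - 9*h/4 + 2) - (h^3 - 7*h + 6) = -h^3/2 - 15*h^2/4 + 19*h/4 - 4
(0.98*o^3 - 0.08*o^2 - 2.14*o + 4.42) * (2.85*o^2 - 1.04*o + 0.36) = 2.793*o^5 - 1.2472*o^4 - 5.663*o^3 + 14.7938*o^2 - 5.3672*o + 1.5912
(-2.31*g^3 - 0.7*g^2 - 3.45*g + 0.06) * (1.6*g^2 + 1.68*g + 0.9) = -3.696*g^5 - 5.0008*g^4 - 8.775*g^3 - 6.33*g^2 - 3.0042*g + 0.054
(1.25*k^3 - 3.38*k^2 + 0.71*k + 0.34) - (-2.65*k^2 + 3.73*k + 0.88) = 1.25*k^3 - 0.73*k^2 - 3.02*k - 0.54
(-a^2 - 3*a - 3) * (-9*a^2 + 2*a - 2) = 9*a^4 + 25*a^3 + 23*a^2 + 6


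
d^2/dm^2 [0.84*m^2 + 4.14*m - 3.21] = 1.68000000000000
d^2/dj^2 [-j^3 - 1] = -6*j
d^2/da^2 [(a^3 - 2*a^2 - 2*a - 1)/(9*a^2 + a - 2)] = 2*(-125*a^3 - 357*a^2 - 123*a - 31)/(729*a^6 + 243*a^5 - 459*a^4 - 107*a^3 + 102*a^2 + 12*a - 8)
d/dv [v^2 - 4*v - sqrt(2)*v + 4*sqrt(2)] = 2*v - 4 - sqrt(2)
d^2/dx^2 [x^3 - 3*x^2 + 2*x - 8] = 6*x - 6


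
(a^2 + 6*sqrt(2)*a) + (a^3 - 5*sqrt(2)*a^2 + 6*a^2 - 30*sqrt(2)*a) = a^3 - 5*sqrt(2)*a^2 + 7*a^2 - 24*sqrt(2)*a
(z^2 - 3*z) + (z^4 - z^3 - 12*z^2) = z^4 - z^3 - 11*z^2 - 3*z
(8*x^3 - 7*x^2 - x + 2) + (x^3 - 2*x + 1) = 9*x^3 - 7*x^2 - 3*x + 3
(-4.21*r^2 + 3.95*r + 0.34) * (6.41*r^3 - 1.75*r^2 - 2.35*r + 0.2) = -26.9861*r^5 + 32.687*r^4 + 5.1604*r^3 - 10.7195*r^2 - 0.00900000000000001*r + 0.068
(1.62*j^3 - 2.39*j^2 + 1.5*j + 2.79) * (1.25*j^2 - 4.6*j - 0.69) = 2.025*j^5 - 10.4395*j^4 + 11.7512*j^3 - 1.7634*j^2 - 13.869*j - 1.9251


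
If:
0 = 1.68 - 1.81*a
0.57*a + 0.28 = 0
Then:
No Solution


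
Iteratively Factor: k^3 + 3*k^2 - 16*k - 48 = (k + 4)*(k^2 - k - 12) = (k + 3)*(k + 4)*(k - 4)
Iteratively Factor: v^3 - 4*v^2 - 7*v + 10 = (v - 5)*(v^2 + v - 2) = (v - 5)*(v + 2)*(v - 1)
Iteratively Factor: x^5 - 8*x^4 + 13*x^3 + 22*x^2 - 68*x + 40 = (x - 2)*(x^4 - 6*x^3 + x^2 + 24*x - 20) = (x - 2)*(x + 2)*(x^3 - 8*x^2 + 17*x - 10) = (x - 5)*(x - 2)*(x + 2)*(x^2 - 3*x + 2) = (x - 5)*(x - 2)^2*(x + 2)*(x - 1)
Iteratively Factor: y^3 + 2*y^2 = (y)*(y^2 + 2*y) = y*(y + 2)*(y)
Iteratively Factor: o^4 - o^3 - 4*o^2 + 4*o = (o - 1)*(o^3 - 4*o) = o*(o - 1)*(o^2 - 4) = o*(o - 1)*(o + 2)*(o - 2)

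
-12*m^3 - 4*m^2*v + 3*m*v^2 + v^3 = (-2*m + v)*(2*m + v)*(3*m + v)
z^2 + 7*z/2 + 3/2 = (z + 1/2)*(z + 3)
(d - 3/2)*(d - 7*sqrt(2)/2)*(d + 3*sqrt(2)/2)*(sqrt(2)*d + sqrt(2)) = sqrt(2)*d^4 - 4*d^3 - sqrt(2)*d^3/2 - 12*sqrt(2)*d^2 + 2*d^2 + 6*d + 21*sqrt(2)*d/4 + 63*sqrt(2)/4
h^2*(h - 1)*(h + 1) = h^4 - h^2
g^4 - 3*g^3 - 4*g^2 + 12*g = g*(g - 3)*(g - 2)*(g + 2)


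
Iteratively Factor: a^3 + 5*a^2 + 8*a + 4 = (a + 2)*(a^2 + 3*a + 2) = (a + 2)^2*(a + 1)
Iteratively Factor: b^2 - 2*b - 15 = (b - 5)*(b + 3)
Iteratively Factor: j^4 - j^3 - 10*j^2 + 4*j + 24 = (j + 2)*(j^3 - 3*j^2 - 4*j + 12) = (j - 3)*(j + 2)*(j^2 - 4) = (j - 3)*(j - 2)*(j + 2)*(j + 2)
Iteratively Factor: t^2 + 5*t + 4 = (t + 1)*(t + 4)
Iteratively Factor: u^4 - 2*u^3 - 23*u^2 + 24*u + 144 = (u - 4)*(u^3 + 2*u^2 - 15*u - 36) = (u - 4)*(u + 3)*(u^2 - u - 12) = (u - 4)^2*(u + 3)*(u + 3)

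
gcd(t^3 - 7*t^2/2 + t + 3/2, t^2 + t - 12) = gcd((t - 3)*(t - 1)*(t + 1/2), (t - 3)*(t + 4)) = t - 3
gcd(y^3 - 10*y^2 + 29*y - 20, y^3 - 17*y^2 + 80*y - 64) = y - 1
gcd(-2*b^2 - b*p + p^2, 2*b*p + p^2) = 1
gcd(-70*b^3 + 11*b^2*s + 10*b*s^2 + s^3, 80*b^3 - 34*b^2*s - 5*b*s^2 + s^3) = -10*b^2 + 3*b*s + s^2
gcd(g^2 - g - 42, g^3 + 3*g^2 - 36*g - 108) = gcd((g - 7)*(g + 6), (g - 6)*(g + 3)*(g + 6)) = g + 6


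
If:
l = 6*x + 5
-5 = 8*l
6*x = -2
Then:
No Solution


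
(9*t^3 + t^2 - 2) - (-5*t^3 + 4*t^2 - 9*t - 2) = 14*t^3 - 3*t^2 + 9*t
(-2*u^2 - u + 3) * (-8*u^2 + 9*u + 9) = 16*u^4 - 10*u^3 - 51*u^2 + 18*u + 27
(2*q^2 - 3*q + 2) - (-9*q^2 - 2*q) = 11*q^2 - q + 2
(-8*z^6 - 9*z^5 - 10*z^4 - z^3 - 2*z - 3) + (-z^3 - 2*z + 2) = -8*z^6 - 9*z^5 - 10*z^4 - 2*z^3 - 4*z - 1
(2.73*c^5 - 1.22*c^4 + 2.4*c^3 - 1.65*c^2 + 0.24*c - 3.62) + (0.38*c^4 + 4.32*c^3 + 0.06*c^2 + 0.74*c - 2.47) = 2.73*c^5 - 0.84*c^4 + 6.72*c^3 - 1.59*c^2 + 0.98*c - 6.09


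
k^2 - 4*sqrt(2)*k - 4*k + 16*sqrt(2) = (k - 4)*(k - 4*sqrt(2))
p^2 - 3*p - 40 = (p - 8)*(p + 5)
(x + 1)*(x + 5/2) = x^2 + 7*x/2 + 5/2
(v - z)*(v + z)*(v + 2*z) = v^3 + 2*v^2*z - v*z^2 - 2*z^3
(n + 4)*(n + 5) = n^2 + 9*n + 20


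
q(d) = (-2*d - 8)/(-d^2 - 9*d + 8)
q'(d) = (-2*d - 8)*(2*d + 9)/(-d^2 - 9*d + 8)^2 - 2/(-d^2 - 9*d + 8)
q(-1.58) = -0.25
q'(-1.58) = -0.17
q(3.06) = 0.49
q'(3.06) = -0.19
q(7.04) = 0.21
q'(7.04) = -0.03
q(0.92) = 8.74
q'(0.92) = -82.29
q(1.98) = 0.87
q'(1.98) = -0.68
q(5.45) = 0.27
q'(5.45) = -0.05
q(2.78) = 0.55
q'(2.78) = -0.24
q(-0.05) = -0.94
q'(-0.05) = -1.22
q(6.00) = 0.24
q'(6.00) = -0.04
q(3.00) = 0.50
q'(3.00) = -0.20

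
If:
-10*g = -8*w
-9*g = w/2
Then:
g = 0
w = 0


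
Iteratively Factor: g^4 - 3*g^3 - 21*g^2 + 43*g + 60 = (g + 1)*(g^3 - 4*g^2 - 17*g + 60) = (g - 3)*(g + 1)*(g^2 - g - 20) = (g - 3)*(g + 1)*(g + 4)*(g - 5)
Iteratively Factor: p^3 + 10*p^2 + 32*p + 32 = (p + 4)*(p^2 + 6*p + 8) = (p + 2)*(p + 4)*(p + 4)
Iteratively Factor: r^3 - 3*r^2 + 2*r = (r - 1)*(r^2 - 2*r) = (r - 2)*(r - 1)*(r)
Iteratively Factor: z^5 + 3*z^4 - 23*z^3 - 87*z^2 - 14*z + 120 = (z + 3)*(z^4 - 23*z^2 - 18*z + 40) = (z - 1)*(z + 3)*(z^3 + z^2 - 22*z - 40) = (z - 5)*(z - 1)*(z + 3)*(z^2 + 6*z + 8) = (z - 5)*(z - 1)*(z + 3)*(z + 4)*(z + 2)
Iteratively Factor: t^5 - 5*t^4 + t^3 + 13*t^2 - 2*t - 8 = (t - 2)*(t^4 - 3*t^3 - 5*t^2 + 3*t + 4) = (t - 2)*(t + 1)*(t^3 - 4*t^2 - t + 4) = (t - 2)*(t - 1)*(t + 1)*(t^2 - 3*t - 4) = (t - 4)*(t - 2)*(t - 1)*(t + 1)*(t + 1)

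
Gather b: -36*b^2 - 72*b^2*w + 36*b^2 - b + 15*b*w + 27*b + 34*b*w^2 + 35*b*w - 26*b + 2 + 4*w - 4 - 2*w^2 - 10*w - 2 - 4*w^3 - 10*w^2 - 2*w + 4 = -72*b^2*w + b*(34*w^2 + 50*w) - 4*w^3 - 12*w^2 - 8*w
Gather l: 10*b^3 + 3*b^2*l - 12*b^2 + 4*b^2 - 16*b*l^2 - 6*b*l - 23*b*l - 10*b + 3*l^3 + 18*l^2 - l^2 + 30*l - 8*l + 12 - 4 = 10*b^3 - 8*b^2 - 10*b + 3*l^3 + l^2*(17 - 16*b) + l*(3*b^2 - 29*b + 22) + 8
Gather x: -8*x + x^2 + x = x^2 - 7*x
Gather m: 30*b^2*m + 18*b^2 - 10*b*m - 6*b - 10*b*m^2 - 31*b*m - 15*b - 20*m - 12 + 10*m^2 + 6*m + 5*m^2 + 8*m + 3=18*b^2 - 21*b + m^2*(15 - 10*b) + m*(30*b^2 - 41*b - 6) - 9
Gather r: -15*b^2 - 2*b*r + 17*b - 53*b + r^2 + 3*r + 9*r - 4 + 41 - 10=-15*b^2 - 36*b + r^2 + r*(12 - 2*b) + 27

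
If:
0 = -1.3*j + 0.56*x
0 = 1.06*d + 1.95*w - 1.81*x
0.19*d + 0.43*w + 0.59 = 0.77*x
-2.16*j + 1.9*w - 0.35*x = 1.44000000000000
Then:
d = -0.62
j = 0.72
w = 1.88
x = 1.66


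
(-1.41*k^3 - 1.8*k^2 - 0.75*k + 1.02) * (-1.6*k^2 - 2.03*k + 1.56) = 2.256*k^5 + 5.7423*k^4 + 2.6544*k^3 - 2.9175*k^2 - 3.2406*k + 1.5912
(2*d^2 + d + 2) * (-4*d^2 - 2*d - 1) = -8*d^4 - 8*d^3 - 12*d^2 - 5*d - 2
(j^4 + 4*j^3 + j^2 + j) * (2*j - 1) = 2*j^5 + 7*j^4 - 2*j^3 + j^2 - j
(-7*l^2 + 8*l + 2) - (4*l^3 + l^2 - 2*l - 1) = -4*l^3 - 8*l^2 + 10*l + 3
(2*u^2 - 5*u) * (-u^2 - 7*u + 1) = -2*u^4 - 9*u^3 + 37*u^2 - 5*u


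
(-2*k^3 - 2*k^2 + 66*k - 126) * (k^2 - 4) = -2*k^5 - 2*k^4 + 74*k^3 - 118*k^2 - 264*k + 504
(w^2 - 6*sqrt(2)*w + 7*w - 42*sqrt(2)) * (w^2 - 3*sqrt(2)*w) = w^4 - 9*sqrt(2)*w^3 + 7*w^3 - 63*sqrt(2)*w^2 + 36*w^2 + 252*w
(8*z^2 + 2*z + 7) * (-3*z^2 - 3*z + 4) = -24*z^4 - 30*z^3 + 5*z^2 - 13*z + 28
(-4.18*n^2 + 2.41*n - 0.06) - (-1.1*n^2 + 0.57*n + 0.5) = -3.08*n^2 + 1.84*n - 0.56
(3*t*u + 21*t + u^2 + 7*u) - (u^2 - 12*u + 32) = 3*t*u + 21*t + 19*u - 32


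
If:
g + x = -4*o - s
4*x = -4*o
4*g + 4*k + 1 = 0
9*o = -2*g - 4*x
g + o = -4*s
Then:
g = 0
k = -1/4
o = 0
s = 0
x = 0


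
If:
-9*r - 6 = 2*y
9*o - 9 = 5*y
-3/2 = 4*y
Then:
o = 19/24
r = -7/12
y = -3/8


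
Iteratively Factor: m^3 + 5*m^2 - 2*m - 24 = (m - 2)*(m^2 + 7*m + 12) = (m - 2)*(m + 4)*(m + 3)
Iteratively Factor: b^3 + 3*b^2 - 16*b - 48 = (b - 4)*(b^2 + 7*b + 12) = (b - 4)*(b + 3)*(b + 4)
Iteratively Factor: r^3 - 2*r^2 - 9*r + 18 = (r + 3)*(r^2 - 5*r + 6) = (r - 2)*(r + 3)*(r - 3)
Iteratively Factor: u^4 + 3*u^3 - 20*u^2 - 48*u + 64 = (u + 4)*(u^3 - u^2 - 16*u + 16) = (u - 1)*(u + 4)*(u^2 - 16) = (u - 4)*(u - 1)*(u + 4)*(u + 4)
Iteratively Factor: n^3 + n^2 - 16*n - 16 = (n - 4)*(n^2 + 5*n + 4) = (n - 4)*(n + 4)*(n + 1)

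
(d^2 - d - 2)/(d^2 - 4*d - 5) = (d - 2)/(d - 5)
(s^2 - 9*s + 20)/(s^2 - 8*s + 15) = (s - 4)/(s - 3)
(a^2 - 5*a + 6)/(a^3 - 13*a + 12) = (a - 2)/(a^2 + 3*a - 4)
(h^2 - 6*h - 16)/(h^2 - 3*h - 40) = (h + 2)/(h + 5)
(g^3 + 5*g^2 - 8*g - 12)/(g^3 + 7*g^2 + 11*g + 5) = (g^2 + 4*g - 12)/(g^2 + 6*g + 5)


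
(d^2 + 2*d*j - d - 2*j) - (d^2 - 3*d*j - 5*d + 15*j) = 5*d*j + 4*d - 17*j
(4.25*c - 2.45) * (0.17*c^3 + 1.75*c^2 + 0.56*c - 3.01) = 0.7225*c^4 + 7.021*c^3 - 1.9075*c^2 - 14.1645*c + 7.3745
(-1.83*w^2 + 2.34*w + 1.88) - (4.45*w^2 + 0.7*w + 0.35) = -6.28*w^2 + 1.64*w + 1.53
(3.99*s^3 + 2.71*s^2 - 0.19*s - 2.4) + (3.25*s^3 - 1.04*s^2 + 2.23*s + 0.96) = 7.24*s^3 + 1.67*s^2 + 2.04*s - 1.44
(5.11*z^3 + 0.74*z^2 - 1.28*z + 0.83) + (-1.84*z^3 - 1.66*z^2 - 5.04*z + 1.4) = 3.27*z^3 - 0.92*z^2 - 6.32*z + 2.23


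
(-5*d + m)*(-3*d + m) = 15*d^2 - 8*d*m + m^2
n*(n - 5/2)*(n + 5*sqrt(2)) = n^3 - 5*n^2/2 + 5*sqrt(2)*n^2 - 25*sqrt(2)*n/2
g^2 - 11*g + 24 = (g - 8)*(g - 3)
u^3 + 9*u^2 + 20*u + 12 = (u + 1)*(u + 2)*(u + 6)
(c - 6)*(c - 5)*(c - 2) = c^3 - 13*c^2 + 52*c - 60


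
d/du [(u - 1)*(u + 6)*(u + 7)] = 3*u^2 + 24*u + 29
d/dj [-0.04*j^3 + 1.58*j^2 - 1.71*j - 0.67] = -0.12*j^2 + 3.16*j - 1.71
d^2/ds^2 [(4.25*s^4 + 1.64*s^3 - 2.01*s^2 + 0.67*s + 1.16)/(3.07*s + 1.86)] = (240.33495*s^4 + 419.207272*s^3 + 232.627968*s^2 + 34.042464*s + 0.306507999999994)/(28.934443*s^3 + 52.590942*s^2 + 31.862916*s + 6.434856)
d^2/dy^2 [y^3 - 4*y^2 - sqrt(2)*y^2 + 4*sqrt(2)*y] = 6*y - 8 - 2*sqrt(2)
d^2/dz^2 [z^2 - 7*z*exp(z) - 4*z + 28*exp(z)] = -7*z*exp(z) + 14*exp(z) + 2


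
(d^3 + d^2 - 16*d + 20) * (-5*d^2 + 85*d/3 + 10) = -5*d^5 + 70*d^4/3 + 355*d^3/3 - 1630*d^2/3 + 1220*d/3 + 200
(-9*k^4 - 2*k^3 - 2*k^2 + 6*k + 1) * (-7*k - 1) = 63*k^5 + 23*k^4 + 16*k^3 - 40*k^2 - 13*k - 1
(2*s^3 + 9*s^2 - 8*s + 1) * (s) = 2*s^4 + 9*s^3 - 8*s^2 + s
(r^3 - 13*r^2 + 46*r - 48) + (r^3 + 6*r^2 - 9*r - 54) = 2*r^3 - 7*r^2 + 37*r - 102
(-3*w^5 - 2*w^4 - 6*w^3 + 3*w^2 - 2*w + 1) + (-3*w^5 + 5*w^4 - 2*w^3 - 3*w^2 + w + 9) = -6*w^5 + 3*w^4 - 8*w^3 - w + 10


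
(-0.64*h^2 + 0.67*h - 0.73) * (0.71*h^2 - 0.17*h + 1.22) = -0.4544*h^4 + 0.5845*h^3 - 1.413*h^2 + 0.9415*h - 0.8906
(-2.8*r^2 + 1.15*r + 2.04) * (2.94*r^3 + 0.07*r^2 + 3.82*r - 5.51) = -8.232*r^5 + 3.185*r^4 - 4.6179*r^3 + 19.9638*r^2 + 1.4563*r - 11.2404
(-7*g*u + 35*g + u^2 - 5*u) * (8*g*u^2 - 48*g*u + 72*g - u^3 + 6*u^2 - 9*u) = -56*g^2*u^3 + 616*g^2*u^2 - 2184*g^2*u + 2520*g^2 + 15*g*u^4 - 165*g*u^3 + 585*g*u^2 - 675*g*u - u^5 + 11*u^4 - 39*u^3 + 45*u^2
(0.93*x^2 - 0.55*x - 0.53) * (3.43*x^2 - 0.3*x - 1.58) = 3.1899*x^4 - 2.1655*x^3 - 3.1223*x^2 + 1.028*x + 0.8374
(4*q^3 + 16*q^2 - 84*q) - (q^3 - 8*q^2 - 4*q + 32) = 3*q^3 + 24*q^2 - 80*q - 32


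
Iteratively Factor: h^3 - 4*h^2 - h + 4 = (h - 4)*(h^2 - 1) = (h - 4)*(h - 1)*(h + 1)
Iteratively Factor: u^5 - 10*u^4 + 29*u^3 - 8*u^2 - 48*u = (u + 1)*(u^4 - 11*u^3 + 40*u^2 - 48*u) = (u - 4)*(u + 1)*(u^3 - 7*u^2 + 12*u) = (u - 4)^2*(u + 1)*(u^2 - 3*u) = u*(u - 4)^2*(u + 1)*(u - 3)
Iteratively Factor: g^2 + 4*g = (g + 4)*(g)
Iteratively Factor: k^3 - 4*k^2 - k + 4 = (k + 1)*(k^2 - 5*k + 4) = (k - 1)*(k + 1)*(k - 4)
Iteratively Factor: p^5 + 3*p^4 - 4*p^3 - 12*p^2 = (p)*(p^4 + 3*p^3 - 4*p^2 - 12*p) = p*(p + 3)*(p^3 - 4*p) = p*(p - 2)*(p + 3)*(p^2 + 2*p) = p^2*(p - 2)*(p + 3)*(p + 2)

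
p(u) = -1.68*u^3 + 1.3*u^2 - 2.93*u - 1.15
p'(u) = -5.04*u^2 + 2.6*u - 2.93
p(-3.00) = 64.70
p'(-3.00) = -56.09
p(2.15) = -18.14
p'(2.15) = -20.64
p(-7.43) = 781.48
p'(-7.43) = -300.48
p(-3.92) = 131.51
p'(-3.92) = -90.57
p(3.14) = -49.54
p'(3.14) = -44.46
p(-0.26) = -0.27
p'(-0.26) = -3.95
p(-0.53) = 1.02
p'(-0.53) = -5.72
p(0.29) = -1.93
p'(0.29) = -2.60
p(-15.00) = 6005.30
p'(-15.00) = -1175.93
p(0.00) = -1.15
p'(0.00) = -2.93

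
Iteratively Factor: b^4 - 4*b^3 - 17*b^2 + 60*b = (b)*(b^3 - 4*b^2 - 17*b + 60) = b*(b - 5)*(b^2 + b - 12) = b*(b - 5)*(b + 4)*(b - 3)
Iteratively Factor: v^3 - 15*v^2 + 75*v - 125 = (v - 5)*(v^2 - 10*v + 25) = (v - 5)^2*(v - 5)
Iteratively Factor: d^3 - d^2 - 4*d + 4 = (d + 2)*(d^2 - 3*d + 2) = (d - 1)*(d + 2)*(d - 2)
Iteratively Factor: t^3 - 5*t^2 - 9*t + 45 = (t + 3)*(t^2 - 8*t + 15) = (t - 5)*(t + 3)*(t - 3)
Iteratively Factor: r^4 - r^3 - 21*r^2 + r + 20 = (r - 1)*(r^3 - 21*r - 20) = (r - 1)*(r + 4)*(r^2 - 4*r - 5) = (r - 1)*(r + 1)*(r + 4)*(r - 5)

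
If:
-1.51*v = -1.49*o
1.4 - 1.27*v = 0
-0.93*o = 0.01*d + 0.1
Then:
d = -113.90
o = 1.12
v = 1.10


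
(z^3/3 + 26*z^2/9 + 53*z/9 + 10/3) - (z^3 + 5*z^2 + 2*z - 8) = -2*z^3/3 - 19*z^2/9 + 35*z/9 + 34/3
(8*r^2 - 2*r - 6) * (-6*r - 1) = -48*r^3 + 4*r^2 + 38*r + 6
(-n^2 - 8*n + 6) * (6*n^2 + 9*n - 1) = -6*n^4 - 57*n^3 - 35*n^2 + 62*n - 6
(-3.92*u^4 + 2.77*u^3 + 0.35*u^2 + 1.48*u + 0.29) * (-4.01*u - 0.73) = 15.7192*u^5 - 8.2461*u^4 - 3.4256*u^3 - 6.1903*u^2 - 2.2433*u - 0.2117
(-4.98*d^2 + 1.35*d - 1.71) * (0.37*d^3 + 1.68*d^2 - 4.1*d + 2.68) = -1.8426*d^5 - 7.8669*d^4 + 22.0533*d^3 - 21.7542*d^2 + 10.629*d - 4.5828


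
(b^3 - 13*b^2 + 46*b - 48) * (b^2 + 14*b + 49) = b^5 + b^4 - 87*b^3 - 41*b^2 + 1582*b - 2352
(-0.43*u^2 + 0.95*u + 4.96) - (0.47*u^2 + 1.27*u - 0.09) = -0.9*u^2 - 0.32*u + 5.05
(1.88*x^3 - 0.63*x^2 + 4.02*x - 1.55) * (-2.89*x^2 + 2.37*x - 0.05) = -5.4332*x^5 + 6.2763*x^4 - 13.2049*x^3 + 14.0384*x^2 - 3.8745*x + 0.0775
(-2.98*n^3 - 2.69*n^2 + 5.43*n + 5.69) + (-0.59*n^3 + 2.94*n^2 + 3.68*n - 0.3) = -3.57*n^3 + 0.25*n^2 + 9.11*n + 5.39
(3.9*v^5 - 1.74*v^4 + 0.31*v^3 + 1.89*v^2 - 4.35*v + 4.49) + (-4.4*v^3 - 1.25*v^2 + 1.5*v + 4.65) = 3.9*v^5 - 1.74*v^4 - 4.09*v^3 + 0.64*v^2 - 2.85*v + 9.14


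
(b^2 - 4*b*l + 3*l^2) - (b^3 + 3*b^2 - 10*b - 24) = -b^3 - 2*b^2 - 4*b*l + 10*b + 3*l^2 + 24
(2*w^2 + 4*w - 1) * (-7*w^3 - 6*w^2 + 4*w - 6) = -14*w^5 - 40*w^4 - 9*w^3 + 10*w^2 - 28*w + 6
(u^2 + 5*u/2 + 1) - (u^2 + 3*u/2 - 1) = u + 2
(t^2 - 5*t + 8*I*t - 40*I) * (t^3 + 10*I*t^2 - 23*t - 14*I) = t^5 - 5*t^4 + 18*I*t^4 - 103*t^3 - 90*I*t^3 + 515*t^2 - 198*I*t^2 + 112*t + 990*I*t - 560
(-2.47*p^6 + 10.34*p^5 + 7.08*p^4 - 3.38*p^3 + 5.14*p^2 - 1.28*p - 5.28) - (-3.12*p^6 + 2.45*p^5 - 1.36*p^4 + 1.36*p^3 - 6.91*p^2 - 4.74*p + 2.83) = 0.65*p^6 + 7.89*p^5 + 8.44*p^4 - 4.74*p^3 + 12.05*p^2 + 3.46*p - 8.11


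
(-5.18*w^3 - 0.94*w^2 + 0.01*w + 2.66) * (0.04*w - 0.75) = -0.2072*w^4 + 3.8474*w^3 + 0.7054*w^2 + 0.0989*w - 1.995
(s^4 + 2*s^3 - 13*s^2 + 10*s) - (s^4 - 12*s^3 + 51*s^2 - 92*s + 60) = 14*s^3 - 64*s^2 + 102*s - 60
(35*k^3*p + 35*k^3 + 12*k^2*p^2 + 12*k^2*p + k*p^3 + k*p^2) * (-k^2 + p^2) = -35*k^5*p - 35*k^5 - 12*k^4*p^2 - 12*k^4*p + 34*k^3*p^3 + 34*k^3*p^2 + 12*k^2*p^4 + 12*k^2*p^3 + k*p^5 + k*p^4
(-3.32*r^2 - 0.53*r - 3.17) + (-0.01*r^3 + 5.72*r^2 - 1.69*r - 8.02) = -0.01*r^3 + 2.4*r^2 - 2.22*r - 11.19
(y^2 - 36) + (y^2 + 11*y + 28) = 2*y^2 + 11*y - 8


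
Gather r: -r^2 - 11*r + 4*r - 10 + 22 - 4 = -r^2 - 7*r + 8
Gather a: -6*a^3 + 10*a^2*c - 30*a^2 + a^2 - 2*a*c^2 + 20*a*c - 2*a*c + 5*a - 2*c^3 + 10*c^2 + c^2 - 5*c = -6*a^3 + a^2*(10*c - 29) + a*(-2*c^2 + 18*c + 5) - 2*c^3 + 11*c^2 - 5*c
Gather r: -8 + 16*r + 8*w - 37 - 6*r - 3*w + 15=10*r + 5*w - 30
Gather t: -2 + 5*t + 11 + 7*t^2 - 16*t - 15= 7*t^2 - 11*t - 6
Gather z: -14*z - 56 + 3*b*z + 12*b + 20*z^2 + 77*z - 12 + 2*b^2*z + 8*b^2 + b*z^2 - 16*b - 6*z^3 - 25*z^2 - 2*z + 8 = 8*b^2 - 4*b - 6*z^3 + z^2*(b - 5) + z*(2*b^2 + 3*b + 61) - 60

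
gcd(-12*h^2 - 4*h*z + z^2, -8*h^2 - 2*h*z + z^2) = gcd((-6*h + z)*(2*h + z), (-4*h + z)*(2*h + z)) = 2*h + z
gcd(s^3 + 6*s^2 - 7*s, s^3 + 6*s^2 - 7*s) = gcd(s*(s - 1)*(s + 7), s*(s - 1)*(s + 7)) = s^3 + 6*s^2 - 7*s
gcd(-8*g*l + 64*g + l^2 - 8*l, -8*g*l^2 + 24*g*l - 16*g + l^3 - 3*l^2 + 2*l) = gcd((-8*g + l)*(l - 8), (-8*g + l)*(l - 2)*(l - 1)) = 8*g - l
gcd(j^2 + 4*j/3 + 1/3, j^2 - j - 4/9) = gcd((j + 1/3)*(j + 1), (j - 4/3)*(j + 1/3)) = j + 1/3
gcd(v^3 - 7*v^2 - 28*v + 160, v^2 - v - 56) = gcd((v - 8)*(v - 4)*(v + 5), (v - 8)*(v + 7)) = v - 8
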